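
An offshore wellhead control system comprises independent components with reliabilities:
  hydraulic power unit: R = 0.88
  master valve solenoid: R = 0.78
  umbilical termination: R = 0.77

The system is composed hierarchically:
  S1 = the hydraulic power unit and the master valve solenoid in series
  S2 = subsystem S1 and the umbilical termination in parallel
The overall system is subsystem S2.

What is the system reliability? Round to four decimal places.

0.9279

Series (hydraulic power unit and master valve solenoid): 0.880000 × 0.780000 = 0.686400
Parallel ([0.686400] and umbilical termination): 1 − (1 − 0.686400)(1 − 0.770000) = 0.9279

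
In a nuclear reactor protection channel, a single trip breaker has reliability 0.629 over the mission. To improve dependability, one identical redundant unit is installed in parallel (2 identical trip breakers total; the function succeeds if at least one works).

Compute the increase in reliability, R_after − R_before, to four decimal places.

R_before = 0.629
R_after = 1 − (1 − 0.629)^2 = 0.8624
ΔR = 0.8624 − 0.629 = 0.2334

0.2334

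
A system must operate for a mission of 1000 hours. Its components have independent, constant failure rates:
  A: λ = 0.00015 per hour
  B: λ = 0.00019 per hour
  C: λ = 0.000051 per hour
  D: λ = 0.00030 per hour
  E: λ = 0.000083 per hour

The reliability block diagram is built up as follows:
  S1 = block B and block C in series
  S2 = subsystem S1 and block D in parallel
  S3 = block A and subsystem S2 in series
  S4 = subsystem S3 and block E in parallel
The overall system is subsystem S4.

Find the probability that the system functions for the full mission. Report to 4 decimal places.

0.9851

R(A) = exp(−0.00015 × 1000) = 0.860708
R(B) = exp(−0.00019 × 1000) = 0.826959
R(C) = exp(−0.000051 × 1000) = 0.950279
R(D) = exp(−0.00030 × 1000) = 0.740818
R(E) = exp(−0.000083 × 1000) = 0.920351
Series (B and C): 0.826959 × 0.950279 = 0.785842
Parallel ([0.785842] and D): 1 − (1 − 0.785842)(1 − 0.740818) = 0.944494
Series (A and [0.944494]): 0.860708 × 0.944494 = 0.812934
Parallel ([0.812934] and E): 1 − (1 − 0.812934)(1 − 0.920351) = 0.9851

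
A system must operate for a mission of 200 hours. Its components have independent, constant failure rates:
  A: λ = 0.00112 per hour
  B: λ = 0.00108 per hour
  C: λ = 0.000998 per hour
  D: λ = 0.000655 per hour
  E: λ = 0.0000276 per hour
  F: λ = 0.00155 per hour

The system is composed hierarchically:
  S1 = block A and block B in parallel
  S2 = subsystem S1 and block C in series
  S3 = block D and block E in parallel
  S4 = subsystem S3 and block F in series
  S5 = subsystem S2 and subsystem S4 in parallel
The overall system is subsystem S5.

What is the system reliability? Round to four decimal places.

0.9432

R(A) = exp(−0.00112 × 200) = 0.799315
R(B) = exp(−0.00108 × 200) = 0.805735
R(C) = exp(−0.000998 × 200) = 0.819058
R(D) = exp(−0.000655 × 200) = 0.877218
R(E) = exp(−0.0000276 × 200) = 0.994495
R(F) = exp(−0.00155 × 200) = 0.733447
Parallel (A and B): 1 − (1 − 0.799315)(1 − 0.805735) = 0.961014
Series ([0.961014] and C): 0.961014 × 0.819058 = 0.787126
Parallel (D and E): 1 − (1 − 0.877218)(1 − 0.994495) = 0.999324
Series ([0.999324] and F): 0.999324 × 0.733447 = 0.732951
Parallel ([0.787126] and [0.732951]): 1 − (1 − 0.787126)(1 − 0.732951) = 0.9432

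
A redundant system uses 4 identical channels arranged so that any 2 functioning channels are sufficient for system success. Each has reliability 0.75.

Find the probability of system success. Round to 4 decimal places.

R = Σ_{i=2}^{4} C(4,i) p^i (1−p)^{4−i} with p = 0.75
C(4,2)·0.75^2·0.25^2 = 0.210938
C(4,3)·0.75^3·0.25^1 = 0.421875
C(4,4)·0.75^4·0.25^0 = 0.316406
Sum = 0.9492

0.9492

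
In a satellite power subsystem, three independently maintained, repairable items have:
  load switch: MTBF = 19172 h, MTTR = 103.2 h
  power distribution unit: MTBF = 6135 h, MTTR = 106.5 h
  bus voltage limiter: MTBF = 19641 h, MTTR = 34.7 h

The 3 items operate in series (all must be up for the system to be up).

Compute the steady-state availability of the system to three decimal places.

A(load switch) = MTBF/(MTBF+MTTR) = 19172/(19172+103.2) = 0.994646
A(power distribution unit) = MTBF/(MTBF+MTTR) = 6135/(6135+106.5) = 0.982937
A(bus voltage limiter) = MTBF/(MTBF+MTTR) = 19641/(19641+34.7) = 0.998236
Series availability: 0.994646 × 0.982937 × 0.998236 = 0.976

0.976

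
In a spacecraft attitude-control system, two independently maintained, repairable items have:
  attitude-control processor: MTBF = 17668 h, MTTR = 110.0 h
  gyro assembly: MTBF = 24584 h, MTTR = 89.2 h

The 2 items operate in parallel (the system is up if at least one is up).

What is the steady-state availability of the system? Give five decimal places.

A(attitude-control processor) = MTBF/(MTBF+MTTR) = 17668/(17668+110.0) = 0.993813
A(gyro assembly) = MTBF/(MTBF+MTTR) = 24584/(24584+89.2) = 0.996385
Parallel availability: 1 − (1 − 0.993813)(1 − 0.996385) = 0.99998

0.99998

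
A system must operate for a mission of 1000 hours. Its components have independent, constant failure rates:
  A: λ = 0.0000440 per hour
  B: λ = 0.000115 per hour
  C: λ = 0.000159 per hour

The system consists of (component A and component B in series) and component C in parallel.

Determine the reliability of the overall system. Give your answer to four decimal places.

0.9784

R(A) = exp(−0.0000440 × 1000) = 0.956954
R(B) = exp(−0.000115 × 1000) = 0.891366
R(C) = exp(−0.000159 × 1000) = 0.852996
Series (A and B): 0.956954 × 0.891366 = 0.852996
Parallel ([0.852996] and C): 1 − (1 − 0.852996)(1 − 0.852996) = 0.9784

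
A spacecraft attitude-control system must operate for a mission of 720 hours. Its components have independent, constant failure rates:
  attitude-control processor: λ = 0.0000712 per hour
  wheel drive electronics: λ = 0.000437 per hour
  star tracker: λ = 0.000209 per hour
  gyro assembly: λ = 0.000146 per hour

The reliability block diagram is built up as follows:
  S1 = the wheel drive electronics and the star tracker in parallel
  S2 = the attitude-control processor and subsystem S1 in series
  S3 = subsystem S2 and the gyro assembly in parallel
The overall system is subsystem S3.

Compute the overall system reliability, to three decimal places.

R(attitude-control processor) = exp(−0.0000712 × 720) = 0.95003
R(wheel drive electronics) = exp(−0.000437 × 720) = 0.73005
R(star tracker) = exp(−0.000209 × 720) = 0.86029
R(gyro assembly) = exp(−0.000146 × 720) = 0.90022
Parallel (wheel drive electronics and star tracker): 1 − (1 − 0.73005)(1 − 0.86029) = 0.96229
Series (attitude-control processor and [0.96229]): 0.95003 × 0.96229 = 0.91420
Parallel ([0.91420] and gyro assembly): 1 − (1 − 0.91420)(1 − 0.90022) = 0.991

0.991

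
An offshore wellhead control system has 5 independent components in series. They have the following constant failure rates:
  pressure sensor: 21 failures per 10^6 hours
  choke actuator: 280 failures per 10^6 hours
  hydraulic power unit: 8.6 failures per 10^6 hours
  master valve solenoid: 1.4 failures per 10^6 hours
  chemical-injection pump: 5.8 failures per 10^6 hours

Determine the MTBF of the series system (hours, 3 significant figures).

3160

Series of exponential components: λ_sys = Σ λ_i
λ_sys = 0.000021 + 0.00028 + 0.0000086 + 0.0000014 + 0.0000058 = 3.1680e-04 /h
MTBF = 1 / λ_sys = 3160 h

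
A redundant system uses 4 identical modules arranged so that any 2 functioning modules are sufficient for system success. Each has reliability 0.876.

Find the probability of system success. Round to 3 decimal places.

R = Σ_{i=2}^{4} C(4,i) p^i (1−p)^{4−i} with p = 0.876
C(4,2)·0.876^2·0.124^2 = 0.07080
C(4,3)·0.876^3·0.124^1 = 0.33342
C(4,4)·0.876^4·0.124^0 = 0.58887
Sum = 0.993

0.993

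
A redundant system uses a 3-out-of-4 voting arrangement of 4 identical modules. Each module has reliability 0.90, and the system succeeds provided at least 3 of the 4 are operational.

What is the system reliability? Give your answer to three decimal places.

0.948

R = Σ_{i=3}^{4} C(4,i) p^i (1−p)^{4−i} with p = 0.90
C(4,3)·0.90^3·0.10^1 = 0.29160
C(4,4)·0.90^4·0.10^0 = 0.65610
Sum = 0.948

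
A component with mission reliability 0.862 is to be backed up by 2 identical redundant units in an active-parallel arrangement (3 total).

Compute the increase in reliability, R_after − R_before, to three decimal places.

0.135

R_before = 0.862
R_after = 1 − (1 − 0.862)^3 = 0.997
ΔR = 0.997 − 0.862 = 0.135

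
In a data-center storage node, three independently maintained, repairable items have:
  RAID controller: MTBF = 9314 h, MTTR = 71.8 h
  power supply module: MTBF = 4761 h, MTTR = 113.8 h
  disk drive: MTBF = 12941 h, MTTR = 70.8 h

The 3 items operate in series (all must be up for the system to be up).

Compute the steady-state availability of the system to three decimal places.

A(RAID controller) = MTBF/(MTBF+MTTR) = 9314/(9314+71.8) = 0.992350
A(power supply module) = MTBF/(MTBF+MTTR) = 4761/(4761+113.8) = 0.976655
A(disk drive) = MTBF/(MTBF+MTTR) = 12941/(12941+70.8) = 0.994559
Series availability: 0.992350 × 0.976655 × 0.994559 = 0.964

0.964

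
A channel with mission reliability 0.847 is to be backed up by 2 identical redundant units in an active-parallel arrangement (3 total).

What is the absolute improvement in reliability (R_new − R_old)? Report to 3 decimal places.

R_before = 0.847
R_after = 1 − (1 − 0.847)^3 = 0.996
ΔR = 0.996 − 0.847 = 0.149

0.149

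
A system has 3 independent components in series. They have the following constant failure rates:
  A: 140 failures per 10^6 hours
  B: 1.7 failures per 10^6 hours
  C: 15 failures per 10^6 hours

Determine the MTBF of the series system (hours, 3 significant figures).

Series of exponential components: λ_sys = Σ λ_i
λ_sys = 0.00014 + 0.0000017 + 0.000015 = 1.5670e-04 /h
MTBF = 1 / λ_sys = 6380 h

6380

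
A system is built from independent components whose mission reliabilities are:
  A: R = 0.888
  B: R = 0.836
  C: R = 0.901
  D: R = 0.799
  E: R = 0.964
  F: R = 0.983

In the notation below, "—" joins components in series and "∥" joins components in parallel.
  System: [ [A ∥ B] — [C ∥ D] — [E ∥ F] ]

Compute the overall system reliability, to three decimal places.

0.962

Parallel (A and B): 1 − (1 − 0.88800)(1 − 0.83600) = 0.98163
Parallel (C and D): 1 − (1 − 0.90100)(1 − 0.79900) = 0.98010
Parallel (E and F): 1 − (1 − 0.96400)(1 − 0.98300) = 0.99939
Series ([0.98163], [0.98010], and [0.99939]): 0.98163 × 0.98010 × 0.99939 = 0.962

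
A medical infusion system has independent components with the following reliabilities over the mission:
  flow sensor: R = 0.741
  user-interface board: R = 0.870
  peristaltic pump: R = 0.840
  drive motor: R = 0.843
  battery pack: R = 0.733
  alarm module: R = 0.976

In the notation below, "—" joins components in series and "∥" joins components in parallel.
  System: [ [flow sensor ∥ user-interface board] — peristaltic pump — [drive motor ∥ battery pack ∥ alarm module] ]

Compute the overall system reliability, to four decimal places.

Parallel (flow sensor and user-interface board): 1 − (1 − 0.741000)(1 − 0.870000) = 0.966330
Parallel (drive motor, battery pack, and alarm module): 1 − (1 − 0.843000)(1 − 0.733000)(1 − 0.976000) = 0.998994
Series ([0.966330], peristaltic pump, and [0.998994]): 0.966330 × 0.840000 × 0.998994 = 0.8109

0.8109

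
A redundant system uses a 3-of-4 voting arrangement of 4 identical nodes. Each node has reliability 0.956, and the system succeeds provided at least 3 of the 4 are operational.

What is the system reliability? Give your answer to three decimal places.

0.989

R = Σ_{i=3}^{4} C(4,i) p^i (1−p)^{4−i} with p = 0.956
C(4,3)·0.956^3·0.044^1 = 0.15378
C(4,4)·0.956^4·0.044^0 = 0.83528
Sum = 0.989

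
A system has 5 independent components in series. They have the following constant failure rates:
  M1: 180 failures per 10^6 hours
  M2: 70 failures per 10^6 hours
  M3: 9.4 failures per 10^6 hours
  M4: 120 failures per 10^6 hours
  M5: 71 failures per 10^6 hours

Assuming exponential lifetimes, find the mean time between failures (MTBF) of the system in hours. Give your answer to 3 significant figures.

2220

Series of exponential components: λ_sys = Σ λ_i
λ_sys = 0.00018 + 0.000070 + 0.0000094 + 0.00012 + 0.000071 = 4.5040e-04 /h
MTBF = 1 / λ_sys = 2220 h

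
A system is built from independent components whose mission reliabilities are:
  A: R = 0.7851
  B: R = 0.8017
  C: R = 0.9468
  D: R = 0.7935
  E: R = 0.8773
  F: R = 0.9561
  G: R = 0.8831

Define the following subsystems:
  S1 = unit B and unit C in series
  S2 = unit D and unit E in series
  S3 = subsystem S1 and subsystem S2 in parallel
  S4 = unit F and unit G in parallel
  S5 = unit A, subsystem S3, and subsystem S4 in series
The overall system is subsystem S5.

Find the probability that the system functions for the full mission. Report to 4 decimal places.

0.7239

Series (B and C): 0.801700 × 0.946800 = 0.759050
Series (D and E): 0.793500 × 0.877300 = 0.696138
Parallel ([0.759050] and [0.696138]): 1 − (1 − 0.759050)(1 − 0.696138) = 0.926784
Parallel (F and G): 1 − (1 − 0.956100)(1 − 0.883100) = 0.994868
Series (A, [0.926784], and [0.994868]): 0.785100 × 0.926784 × 0.994868 = 0.7239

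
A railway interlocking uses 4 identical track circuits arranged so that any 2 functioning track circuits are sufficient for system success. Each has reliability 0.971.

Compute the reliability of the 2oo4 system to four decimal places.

R = Σ_{i=2}^{4} C(4,i) p^i (1−p)^{4−i} with p = 0.971
C(4,2)·0.971^2·0.029^2 = 0.004758
C(4,3)·0.971^3·0.029^1 = 0.106198
C(4,4)·0.971^4·0.029^0 = 0.888949
Sum = 0.9999

0.9999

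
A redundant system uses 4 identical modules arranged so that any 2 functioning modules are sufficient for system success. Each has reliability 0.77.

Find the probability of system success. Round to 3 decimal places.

R = Σ_{i=2}^{4} C(4,i) p^i (1−p)^{4−i} with p = 0.77
C(4,2)·0.77^2·0.23^2 = 0.18819
C(4,3)·0.77^3·0.23^1 = 0.42001
C(4,4)·0.77^4·0.23^0 = 0.35153
Sum = 0.960

0.960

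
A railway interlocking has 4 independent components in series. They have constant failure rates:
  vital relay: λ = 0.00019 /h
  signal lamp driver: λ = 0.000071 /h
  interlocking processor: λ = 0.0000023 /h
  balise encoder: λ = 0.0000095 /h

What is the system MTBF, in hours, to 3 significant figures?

3670

Series of exponential components: λ_sys = Σ λ_i
λ_sys = 0.00019 + 0.000071 + 0.0000023 + 0.0000095 = 2.7280e-04 /h
MTBF = 1 / λ_sys = 3670 h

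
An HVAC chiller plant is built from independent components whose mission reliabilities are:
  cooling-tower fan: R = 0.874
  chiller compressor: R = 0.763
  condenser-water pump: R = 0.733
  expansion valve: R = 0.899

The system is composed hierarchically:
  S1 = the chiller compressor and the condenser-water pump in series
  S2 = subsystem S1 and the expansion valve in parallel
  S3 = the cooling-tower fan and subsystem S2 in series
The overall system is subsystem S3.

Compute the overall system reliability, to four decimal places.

0.8351

Series (chiller compressor and condenser-water pump): 0.763000 × 0.733000 = 0.559279
Parallel ([0.559279] and expansion valve): 1 − (1 − 0.559279)(1 − 0.899000) = 0.955487
Series (cooling-tower fan and [0.955487]): 0.874000 × 0.955487 = 0.8351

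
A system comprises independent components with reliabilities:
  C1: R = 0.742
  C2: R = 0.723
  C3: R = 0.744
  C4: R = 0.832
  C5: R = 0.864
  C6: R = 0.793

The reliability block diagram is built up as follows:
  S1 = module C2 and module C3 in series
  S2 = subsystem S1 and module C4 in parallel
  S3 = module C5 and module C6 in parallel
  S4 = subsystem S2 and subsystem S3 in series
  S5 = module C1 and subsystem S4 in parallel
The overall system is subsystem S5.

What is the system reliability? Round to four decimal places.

Series (C2 and C3): 0.723000 × 0.744000 = 0.537912
Parallel ([0.537912] and C4): 1 − (1 − 0.537912)(1 − 0.832000) = 0.922369
Parallel (C5 and C6): 1 − (1 − 0.864000)(1 − 0.793000) = 0.971848
Series ([0.922369] and [0.971848]): 0.922369 × 0.971848 = 0.896402
Parallel (C1 and [0.896402]): 1 − (1 − 0.742000)(1 − 0.896402) = 0.9733

0.9733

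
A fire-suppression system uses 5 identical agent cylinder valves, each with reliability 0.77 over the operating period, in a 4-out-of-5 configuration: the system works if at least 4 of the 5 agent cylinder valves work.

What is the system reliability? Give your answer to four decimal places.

0.6749

R = Σ_{i=4}^{5} C(5,i) p^i (1−p)^{5−i} with p = 0.77
C(5,4)·0.77^4·0.23^1 = 0.404260
C(5,5)·0.77^5·0.23^0 = 0.270678
Sum = 0.6749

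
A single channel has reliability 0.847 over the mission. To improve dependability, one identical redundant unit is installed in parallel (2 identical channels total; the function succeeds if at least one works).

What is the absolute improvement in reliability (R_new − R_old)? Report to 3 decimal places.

0.130

R_before = 0.847
R_after = 1 − (1 − 0.847)^2 = 0.977
ΔR = 0.977 − 0.847 = 0.130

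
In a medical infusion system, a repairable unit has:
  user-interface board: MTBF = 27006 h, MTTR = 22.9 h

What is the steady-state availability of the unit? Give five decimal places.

A(user-interface board) = MTBF/(MTBF+MTTR) = 27006/(27006+22.9) = 0.99915

0.99915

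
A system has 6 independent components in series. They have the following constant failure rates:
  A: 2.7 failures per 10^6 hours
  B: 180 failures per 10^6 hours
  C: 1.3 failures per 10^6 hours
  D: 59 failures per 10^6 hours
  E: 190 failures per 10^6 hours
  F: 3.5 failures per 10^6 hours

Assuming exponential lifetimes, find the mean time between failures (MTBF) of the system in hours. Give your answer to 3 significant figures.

Series of exponential components: λ_sys = Σ λ_i
λ_sys = 0.0000027 + 0.00018 + 0.0000013 + 0.000059 + 0.00019 + 0.0000035 = 4.3650e-04 /h
MTBF = 1 / λ_sys = 2290 h

2290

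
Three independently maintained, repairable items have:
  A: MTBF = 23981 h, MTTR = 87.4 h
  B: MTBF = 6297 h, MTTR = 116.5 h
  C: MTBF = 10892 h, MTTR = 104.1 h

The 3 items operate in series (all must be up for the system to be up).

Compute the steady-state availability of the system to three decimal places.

A(A) = MTBF/(MTBF+MTTR) = 23981/(23981+87.4) = 0.996369
A(B) = MTBF/(MTBF+MTTR) = 6297/(6297+116.5) = 0.981835
A(C) = MTBF/(MTBF+MTTR) = 10892/(10892+104.1) = 0.990533
Series availability: 0.996369 × 0.981835 × 0.990533 = 0.969

0.969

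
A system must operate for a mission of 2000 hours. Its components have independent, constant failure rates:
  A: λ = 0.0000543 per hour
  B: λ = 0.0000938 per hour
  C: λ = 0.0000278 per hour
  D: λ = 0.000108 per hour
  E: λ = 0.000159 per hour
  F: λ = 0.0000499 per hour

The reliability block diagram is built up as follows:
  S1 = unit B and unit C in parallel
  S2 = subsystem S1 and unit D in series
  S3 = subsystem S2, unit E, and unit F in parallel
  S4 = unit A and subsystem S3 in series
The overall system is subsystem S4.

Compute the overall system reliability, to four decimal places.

R(A) = exp(−0.0000543 × 2000) = 0.897089
R(B) = exp(−0.0000938 × 2000) = 0.828946
R(C) = exp(−0.0000278 × 2000) = 0.945917
R(D) = exp(−0.000108 × 2000) = 0.805735
R(E) = exp(−0.000159 × 2000) = 0.727603
R(F) = exp(−0.0000499 × 2000) = 0.905018
Parallel (B and C): 1 − (1 − 0.828946)(1 − 0.945917) = 0.990749
Series ([0.990749] and D): 0.990749 × 0.805735 = 0.798281
Parallel ([0.798281], E, and F): 1 − (1 − 0.798281)(1 − 0.727603)(1 − 0.905018) = 0.994781
Series (A and [0.994781]): 0.897089 × 0.994781 = 0.8924

0.8924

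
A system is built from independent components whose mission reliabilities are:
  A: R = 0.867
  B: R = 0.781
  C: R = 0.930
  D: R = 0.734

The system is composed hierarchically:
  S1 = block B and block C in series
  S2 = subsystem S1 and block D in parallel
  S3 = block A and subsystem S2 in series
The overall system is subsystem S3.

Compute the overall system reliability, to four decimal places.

0.8039

Series (B and C): 0.781000 × 0.930000 = 0.726330
Parallel ([0.726330] and D): 1 − (1 − 0.726330)(1 − 0.734000) = 0.927204
Series (A and [0.927204]): 0.867000 × 0.927204 = 0.8039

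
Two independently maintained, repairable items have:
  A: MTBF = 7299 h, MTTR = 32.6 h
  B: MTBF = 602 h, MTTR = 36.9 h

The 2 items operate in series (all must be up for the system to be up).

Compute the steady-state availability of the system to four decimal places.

A(A) = MTBF/(MTBF+MTTR) = 7299/(7299+32.6) = 0.995553
A(B) = MTBF/(MTBF+MTTR) = 602/(602+36.9) = 0.942244
Series availability: 0.995553 × 0.942244 = 0.9381

0.9381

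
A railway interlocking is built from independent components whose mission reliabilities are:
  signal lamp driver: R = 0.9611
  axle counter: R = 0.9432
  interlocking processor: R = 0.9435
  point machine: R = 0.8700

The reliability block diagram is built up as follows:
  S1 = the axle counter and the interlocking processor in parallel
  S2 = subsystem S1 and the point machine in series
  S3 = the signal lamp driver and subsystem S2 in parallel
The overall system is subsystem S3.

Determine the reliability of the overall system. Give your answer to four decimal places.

0.9948

Parallel (axle counter and interlocking processor): 1 − (1 − 0.943200)(1 − 0.943500) = 0.996791
Series ([0.996791] and point machine): 0.996791 × 0.870000 = 0.867208
Parallel (signal lamp driver and [0.867208]): 1 − (1 − 0.961100)(1 − 0.867208) = 0.9948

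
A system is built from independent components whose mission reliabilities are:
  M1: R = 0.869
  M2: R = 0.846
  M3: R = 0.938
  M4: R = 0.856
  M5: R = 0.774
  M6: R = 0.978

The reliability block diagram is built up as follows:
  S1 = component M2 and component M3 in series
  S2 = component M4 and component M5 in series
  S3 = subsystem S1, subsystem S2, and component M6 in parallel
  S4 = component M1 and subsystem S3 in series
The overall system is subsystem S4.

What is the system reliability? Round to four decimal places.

Series (M2 and M3): 0.846000 × 0.938000 = 0.793548
Series (M4 and M5): 0.856000 × 0.774000 = 0.662544
Parallel ([0.793548], [0.662544], and M6): 1 − (1 − 0.793548)(1 − 0.662544)(1 − 0.978000) = 0.998467
Series (M1 and [0.998467]): 0.869000 × 0.998467 = 0.8677

0.8677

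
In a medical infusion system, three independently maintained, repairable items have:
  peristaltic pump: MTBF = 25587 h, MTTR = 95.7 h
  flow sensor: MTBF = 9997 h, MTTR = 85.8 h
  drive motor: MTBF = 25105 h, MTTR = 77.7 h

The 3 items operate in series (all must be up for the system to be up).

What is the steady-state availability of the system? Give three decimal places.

A(peristaltic pump) = MTBF/(MTBF+MTTR) = 25587/(25587+95.7) = 0.996274
A(flow sensor) = MTBF/(MTBF+MTTR) = 9997/(9997+85.8) = 0.991490
A(drive motor) = MTBF/(MTBF+MTTR) = 25105/(25105+77.7) = 0.996915
Series availability: 0.996274 × 0.991490 × 0.996915 = 0.985

0.985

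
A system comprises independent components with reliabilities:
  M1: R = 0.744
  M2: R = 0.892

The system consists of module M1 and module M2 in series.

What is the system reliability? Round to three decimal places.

0.664

Series (M1 and M2): 0.74400 × 0.89200 = 0.664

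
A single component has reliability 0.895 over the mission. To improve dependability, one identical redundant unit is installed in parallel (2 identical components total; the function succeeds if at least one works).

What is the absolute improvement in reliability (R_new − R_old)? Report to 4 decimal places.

R_before = 0.895
R_after = 1 − (1 − 0.895)^2 = 0.9890
ΔR = 0.9890 − 0.895 = 0.0940

0.0940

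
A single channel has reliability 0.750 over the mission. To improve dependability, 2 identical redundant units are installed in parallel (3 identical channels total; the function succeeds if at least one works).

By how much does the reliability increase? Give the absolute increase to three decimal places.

R_before = 0.750
R_after = 1 − (1 − 0.750)^3 = 0.984
ΔR = 0.984 − 0.750 = 0.234

0.234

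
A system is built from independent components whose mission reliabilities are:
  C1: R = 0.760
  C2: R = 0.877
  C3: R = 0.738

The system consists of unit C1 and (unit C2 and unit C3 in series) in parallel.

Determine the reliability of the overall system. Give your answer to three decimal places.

0.915

Series (C2 and C3): 0.87700 × 0.73800 = 0.64723
Parallel (C1 and [0.64723]): 1 − (1 − 0.76000)(1 − 0.64723) = 0.915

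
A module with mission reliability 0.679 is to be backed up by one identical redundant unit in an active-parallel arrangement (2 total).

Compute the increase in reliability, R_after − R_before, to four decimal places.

R_before = 0.679
R_after = 1 − (1 − 0.679)^2 = 0.8970
ΔR = 0.8970 − 0.679 = 0.2180

0.2180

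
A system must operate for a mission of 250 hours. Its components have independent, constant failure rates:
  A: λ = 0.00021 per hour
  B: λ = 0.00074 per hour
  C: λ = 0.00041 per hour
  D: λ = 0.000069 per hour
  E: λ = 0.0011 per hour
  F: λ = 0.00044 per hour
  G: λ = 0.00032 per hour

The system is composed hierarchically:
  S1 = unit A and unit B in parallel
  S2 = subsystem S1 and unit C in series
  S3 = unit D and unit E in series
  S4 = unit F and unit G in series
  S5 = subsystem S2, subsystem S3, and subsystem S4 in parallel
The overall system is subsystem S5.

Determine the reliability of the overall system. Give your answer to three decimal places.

0.995

R(A) = exp(−0.00021 × 250) = 0.94885
R(B) = exp(−0.00074 × 250) = 0.83110
R(C) = exp(−0.00041 × 250) = 0.90258
R(D) = exp(−0.000069 × 250) = 0.98290
R(E) = exp(−0.0011 × 250) = 0.75957
R(F) = exp(−0.00044 × 250) = 0.89583
R(G) = exp(−0.00032 × 250) = 0.92312
Parallel (A and B): 1 − (1 − 0.94885)(1 − 0.83110) = 0.99136
Series ([0.99136] and C): 0.99136 × 0.90258 = 0.89478
Series (D and E): 0.98290 × 0.75957 = 0.74658
Series (F and G): 0.89583 × 0.92312 = 0.82696
Parallel ([0.89478], [0.74658], and [0.82696]): 1 − (1 − 0.89478)(1 − 0.74658)(1 − 0.82696) = 0.995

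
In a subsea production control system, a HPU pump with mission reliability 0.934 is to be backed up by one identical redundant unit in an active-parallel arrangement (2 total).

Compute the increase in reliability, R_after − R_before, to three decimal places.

R_before = 0.934
R_after = 1 − (1 − 0.934)^2 = 0.996
ΔR = 0.996 − 0.934 = 0.062

0.062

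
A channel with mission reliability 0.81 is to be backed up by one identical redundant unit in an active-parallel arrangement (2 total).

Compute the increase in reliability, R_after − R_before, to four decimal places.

R_before = 0.81
R_after = 1 − (1 − 0.81)^2 = 0.9639
ΔR = 0.9639 − 0.81 = 0.1539

0.1539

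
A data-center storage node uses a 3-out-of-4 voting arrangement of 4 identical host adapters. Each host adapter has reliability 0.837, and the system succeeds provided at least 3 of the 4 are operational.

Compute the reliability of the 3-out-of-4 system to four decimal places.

0.8731

R = Σ_{i=3}^{4} C(4,i) p^i (1−p)^{4−i} with p = 0.837
C(4,3)·0.837^3·0.163^1 = 0.382317
C(4,4)·0.837^4·0.163^0 = 0.490797
Sum = 0.8731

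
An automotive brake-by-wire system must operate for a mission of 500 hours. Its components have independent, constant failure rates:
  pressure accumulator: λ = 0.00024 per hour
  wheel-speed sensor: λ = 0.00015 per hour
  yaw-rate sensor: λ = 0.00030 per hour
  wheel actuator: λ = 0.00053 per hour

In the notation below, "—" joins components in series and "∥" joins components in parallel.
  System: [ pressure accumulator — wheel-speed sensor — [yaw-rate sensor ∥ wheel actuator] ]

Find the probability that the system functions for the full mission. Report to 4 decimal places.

0.7962

R(pressure accumulator) = exp(−0.00024 × 500) = 0.886920
R(wheel-speed sensor) = exp(−0.00015 × 500) = 0.927743
R(yaw-rate sensor) = exp(−0.00030 × 500) = 0.860708
R(wheel actuator) = exp(−0.00053 × 500) = 0.767206
Parallel (yaw-rate sensor and wheel actuator): 1 − (1 − 0.860708)(1 − 0.767206) = 0.967574
Series (pressure accumulator, wheel-speed sensor, and [0.967574]): 0.886920 × 0.927743 × 0.967574 = 0.7962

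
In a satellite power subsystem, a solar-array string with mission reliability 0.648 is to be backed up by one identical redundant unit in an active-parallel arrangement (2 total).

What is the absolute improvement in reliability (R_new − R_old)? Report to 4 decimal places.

R_before = 0.648
R_after = 1 − (1 − 0.648)^2 = 0.8761
ΔR = 0.8761 − 0.648 = 0.2281

0.2281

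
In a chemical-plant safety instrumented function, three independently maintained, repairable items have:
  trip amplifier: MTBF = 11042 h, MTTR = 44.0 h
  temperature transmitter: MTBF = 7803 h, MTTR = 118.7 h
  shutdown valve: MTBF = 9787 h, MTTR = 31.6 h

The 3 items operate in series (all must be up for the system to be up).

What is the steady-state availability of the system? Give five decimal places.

0.97795

A(trip amplifier) = MTBF/(MTBF+MTTR) = 11042/(11042+44.0) = 0.996031
A(temperature transmitter) = MTBF/(MTBF+MTTR) = 7803/(7803+118.7) = 0.985016
A(shutdown valve) = MTBF/(MTBF+MTTR) = 9787/(9787+31.6) = 0.996782
Series availability: 0.996031 × 0.985016 × 0.996782 = 0.97795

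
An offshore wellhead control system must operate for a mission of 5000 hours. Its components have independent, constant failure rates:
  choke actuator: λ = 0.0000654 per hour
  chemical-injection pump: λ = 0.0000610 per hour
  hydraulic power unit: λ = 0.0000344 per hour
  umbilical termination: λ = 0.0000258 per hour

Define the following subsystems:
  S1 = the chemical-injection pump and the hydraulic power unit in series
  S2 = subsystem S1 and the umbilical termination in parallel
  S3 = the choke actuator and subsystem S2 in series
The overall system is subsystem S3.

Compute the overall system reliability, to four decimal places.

0.6880

R(choke actuator) = exp(−0.0000654 × 5000) = 0.721084
R(chemical-injection pump) = exp(−0.0000610 × 5000) = 0.737123
R(hydraulic power unit) = exp(−0.0000344 × 5000) = 0.841979
R(umbilical termination) = exp(−0.0000258 × 5000) = 0.878974
Series (chemical-injection pump and hydraulic power unit): 0.737123 × 0.841979 = 0.620642
Parallel ([0.620642] and umbilical termination): 1 − (1 − 0.620642)(1 − 0.878974) = 0.954088
Series (choke actuator and [0.954088]): 0.721084 × 0.954088 = 0.6880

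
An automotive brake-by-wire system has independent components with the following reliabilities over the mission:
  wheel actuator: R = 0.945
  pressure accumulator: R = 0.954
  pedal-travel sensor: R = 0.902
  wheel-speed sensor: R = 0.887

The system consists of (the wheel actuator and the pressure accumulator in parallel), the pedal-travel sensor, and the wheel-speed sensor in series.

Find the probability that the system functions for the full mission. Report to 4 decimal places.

0.7980

Parallel (wheel actuator and pressure accumulator): 1 − (1 − 0.945000)(1 − 0.954000) = 0.997470
Series ([0.997470], pedal-travel sensor, and wheel-speed sensor): 0.997470 × 0.902000 × 0.887000 = 0.7980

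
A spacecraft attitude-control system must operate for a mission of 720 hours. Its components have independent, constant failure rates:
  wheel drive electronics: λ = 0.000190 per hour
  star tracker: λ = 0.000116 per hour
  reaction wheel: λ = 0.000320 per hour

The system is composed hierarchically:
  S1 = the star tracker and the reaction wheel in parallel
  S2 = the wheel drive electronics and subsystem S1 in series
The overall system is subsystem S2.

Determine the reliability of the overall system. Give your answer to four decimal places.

0.8578

R(wheel drive electronics) = exp(−0.000190 × 720) = 0.872145
R(star tracker) = exp(−0.000116 × 720) = 0.919873
R(reaction wheel) = exp(−0.000320 × 720) = 0.794216
Parallel (star tracker and reaction wheel): 1 − (1 − 0.919873)(1 − 0.794216) = 0.983511
Series (wheel drive electronics and [0.983511]): 0.872145 × 0.983511 = 0.8578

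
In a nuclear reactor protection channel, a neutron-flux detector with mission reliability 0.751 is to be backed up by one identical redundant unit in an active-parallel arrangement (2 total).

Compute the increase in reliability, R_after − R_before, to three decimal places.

R_before = 0.751
R_after = 1 − (1 − 0.751)^2 = 0.938
ΔR = 0.938 − 0.751 = 0.187

0.187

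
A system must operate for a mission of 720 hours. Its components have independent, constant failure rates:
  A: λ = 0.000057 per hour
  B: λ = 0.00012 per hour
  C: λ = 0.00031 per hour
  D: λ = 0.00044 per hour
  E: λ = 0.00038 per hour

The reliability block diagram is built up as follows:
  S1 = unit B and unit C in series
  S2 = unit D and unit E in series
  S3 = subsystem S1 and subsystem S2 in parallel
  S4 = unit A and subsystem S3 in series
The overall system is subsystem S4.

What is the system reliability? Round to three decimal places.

R(A) = exp(−0.000057 × 720) = 0.95979
R(B) = exp(−0.00012 × 720) = 0.91723
R(C) = exp(−0.00031 × 720) = 0.79995
R(D) = exp(−0.00044 × 720) = 0.72848
R(E) = exp(−0.00038 × 720) = 0.76064
Series (B and C): 0.91723 × 0.79995 = 0.73374
Series (D and E): 0.72848 × 0.76064 = 0.55411
Parallel ([0.73374] and [0.55411]): 1 − (1 − 0.73374)(1 − 0.55411) = 0.88128
Series (A and [0.88128]): 0.95979 × 0.88128 = 0.846

0.846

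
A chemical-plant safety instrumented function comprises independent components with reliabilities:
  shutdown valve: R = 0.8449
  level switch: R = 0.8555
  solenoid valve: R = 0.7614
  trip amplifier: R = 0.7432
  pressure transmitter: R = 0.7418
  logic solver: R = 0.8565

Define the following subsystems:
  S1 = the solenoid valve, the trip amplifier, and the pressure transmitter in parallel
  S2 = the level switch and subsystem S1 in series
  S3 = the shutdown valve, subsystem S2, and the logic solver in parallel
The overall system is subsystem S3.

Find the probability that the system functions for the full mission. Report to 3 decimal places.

0.996

Parallel (solenoid valve, trip amplifier, and pressure transmitter): 1 − (1 − 0.76140)(1 − 0.74320)(1 − 0.74180) = 0.98418
Series (level switch and [0.98418]): 0.85550 × 0.98418 = 0.84197
Parallel (shutdown valve, [0.84197], and logic solver): 1 − (1 − 0.84490)(1 − 0.84197)(1 − 0.85650) = 0.996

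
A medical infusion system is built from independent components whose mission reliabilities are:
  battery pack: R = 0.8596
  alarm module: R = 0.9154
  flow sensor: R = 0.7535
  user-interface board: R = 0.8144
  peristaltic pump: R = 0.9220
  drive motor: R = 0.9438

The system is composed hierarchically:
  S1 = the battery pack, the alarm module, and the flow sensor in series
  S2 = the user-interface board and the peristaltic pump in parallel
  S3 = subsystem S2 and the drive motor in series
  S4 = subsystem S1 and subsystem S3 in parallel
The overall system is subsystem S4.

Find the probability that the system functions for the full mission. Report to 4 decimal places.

0.9716

Series (battery pack, alarm module, and flow sensor): 0.859600 × 0.915400 × 0.753500 = 0.592912
Parallel (user-interface board and peristaltic pump): 1 − (1 − 0.814400)(1 − 0.922000) = 0.985523
Series ([0.985523] and drive motor): 0.985523 × 0.943800 = 0.930137
Parallel ([0.592912] and [0.930137]): 1 − (1 − 0.592912)(1 − 0.930137) = 0.9716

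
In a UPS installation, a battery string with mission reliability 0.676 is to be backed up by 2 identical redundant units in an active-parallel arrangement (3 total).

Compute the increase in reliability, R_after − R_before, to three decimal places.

0.290

R_before = 0.676
R_after = 1 − (1 − 0.676)^3 = 0.966
ΔR = 0.966 − 0.676 = 0.290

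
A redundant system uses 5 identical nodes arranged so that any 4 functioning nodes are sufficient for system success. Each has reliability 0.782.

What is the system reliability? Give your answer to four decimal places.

0.7001

R = Σ_{i=4}^{5} C(5,i) p^i (1−p)^{5−i} with p = 0.782
C(5,4)·0.782^4·0.218^1 = 0.407618
C(5,5)·0.782^5·0.218^0 = 0.292438
Sum = 0.7001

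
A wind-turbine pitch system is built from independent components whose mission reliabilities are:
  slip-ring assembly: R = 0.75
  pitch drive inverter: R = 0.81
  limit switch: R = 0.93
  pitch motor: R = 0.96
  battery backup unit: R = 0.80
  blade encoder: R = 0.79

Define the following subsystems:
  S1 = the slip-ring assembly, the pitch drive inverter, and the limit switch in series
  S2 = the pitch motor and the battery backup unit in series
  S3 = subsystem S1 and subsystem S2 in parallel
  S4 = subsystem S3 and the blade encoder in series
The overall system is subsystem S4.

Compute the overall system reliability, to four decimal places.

0.7103

Series (slip-ring assembly, pitch drive inverter, and limit switch): 0.750000 × 0.810000 × 0.930000 = 0.564975
Series (pitch motor and battery backup unit): 0.960000 × 0.800000 = 0.768000
Parallel ([0.564975] and [0.768000]): 1 − (1 − 0.564975)(1 − 0.768000) = 0.899074
Series ([0.899074] and blade encoder): 0.899074 × 0.790000 = 0.7103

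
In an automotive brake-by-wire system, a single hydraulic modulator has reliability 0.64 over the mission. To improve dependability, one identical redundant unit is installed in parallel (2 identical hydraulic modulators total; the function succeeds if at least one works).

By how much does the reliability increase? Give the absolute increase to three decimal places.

R_before = 0.64
R_after = 1 − (1 − 0.64)^2 = 0.870
ΔR = 0.870 − 0.64 = 0.230

0.230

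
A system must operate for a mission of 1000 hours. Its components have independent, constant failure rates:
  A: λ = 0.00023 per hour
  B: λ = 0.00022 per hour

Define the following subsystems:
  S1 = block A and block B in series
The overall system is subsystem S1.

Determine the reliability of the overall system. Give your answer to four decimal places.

R(A) = exp(−0.00023 × 1000) = 0.794534
R(B) = exp(−0.00022 × 1000) = 0.802519
Series (A and B): 0.794534 × 0.802519 = 0.6376

0.6376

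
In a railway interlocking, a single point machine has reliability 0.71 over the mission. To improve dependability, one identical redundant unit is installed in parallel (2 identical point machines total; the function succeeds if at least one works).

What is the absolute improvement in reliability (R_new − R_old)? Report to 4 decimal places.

R_before = 0.71
R_after = 1 − (1 − 0.71)^2 = 0.9159
ΔR = 0.9159 − 0.71 = 0.2059

0.2059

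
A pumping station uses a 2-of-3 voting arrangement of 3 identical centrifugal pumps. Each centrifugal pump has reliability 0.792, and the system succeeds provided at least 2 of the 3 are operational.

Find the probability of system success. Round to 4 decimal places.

0.8882

R = Σ_{i=2}^{3} C(3,i) p^i (1−p)^{3−i} with p = 0.792
C(3,2)·0.792^2·0.208^1 = 0.391413
C(3,3)·0.792^3·0.208^0 = 0.496793
Sum = 0.8882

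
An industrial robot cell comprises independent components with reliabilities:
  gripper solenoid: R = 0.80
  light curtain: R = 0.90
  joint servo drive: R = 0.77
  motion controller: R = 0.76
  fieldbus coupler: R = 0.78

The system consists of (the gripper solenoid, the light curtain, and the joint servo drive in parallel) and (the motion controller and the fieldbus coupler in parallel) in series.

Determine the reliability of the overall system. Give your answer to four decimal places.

Parallel (gripper solenoid, light curtain, and joint servo drive): 1 − (1 − 0.800000)(1 − 0.900000)(1 − 0.770000) = 0.995400
Parallel (motion controller and fieldbus coupler): 1 − (1 − 0.760000)(1 − 0.780000) = 0.947200
Series ([0.995400] and [0.947200]): 0.995400 × 0.947200 = 0.9428

0.9428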